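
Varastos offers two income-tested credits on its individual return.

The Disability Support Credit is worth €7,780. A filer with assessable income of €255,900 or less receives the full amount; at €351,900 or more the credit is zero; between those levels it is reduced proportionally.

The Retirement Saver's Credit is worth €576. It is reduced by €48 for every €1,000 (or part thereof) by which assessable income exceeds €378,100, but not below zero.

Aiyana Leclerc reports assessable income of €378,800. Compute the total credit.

€528

Disability Support Credit: €378,800 is at or above €351,900, so the credit is €0.
Retirement Saver's Credit: income exceeds €378,100 by €700, which is 1 full-or-partial €1,000 increment; reduction = 1 × €48 = €48, leaving €528.
Total: €0 + €528 = €528.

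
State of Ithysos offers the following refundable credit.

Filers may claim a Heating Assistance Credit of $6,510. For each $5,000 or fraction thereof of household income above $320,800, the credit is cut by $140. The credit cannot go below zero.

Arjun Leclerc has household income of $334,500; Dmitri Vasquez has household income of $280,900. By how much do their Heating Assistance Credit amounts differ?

Arjun ($334,500): Heating Assistance Credit: income exceeds $320,800 by $13,700, which is 3 full-or-partial $5,000 increments; reduction = 3 × $140 = $420, leaving $6,090.
Dmitri ($280,900): Heating Assistance Credit: $280,900 is at or below the $320,800 threshold, so the full $6,510 applies.
Difference: |$6,090 − $6,510| = $420.

$420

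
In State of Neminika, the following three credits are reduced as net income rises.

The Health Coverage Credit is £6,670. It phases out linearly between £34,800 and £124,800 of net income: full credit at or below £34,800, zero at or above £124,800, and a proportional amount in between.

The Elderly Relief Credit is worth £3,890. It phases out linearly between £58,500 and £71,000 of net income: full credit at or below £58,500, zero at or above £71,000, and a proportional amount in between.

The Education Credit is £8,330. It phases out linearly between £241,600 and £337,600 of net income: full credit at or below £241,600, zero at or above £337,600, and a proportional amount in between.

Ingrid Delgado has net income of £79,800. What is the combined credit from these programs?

£11,665

Health Coverage Credit: £79,800 is £45,000 into a £90,000 phase-out range, leaving 45,000/90,000 of the credit: £6,670 × 45,000/90,000 = £3,335.
Elderly Relief Credit: £79,800 is at or above £71,000, so the credit is £0.
Education Credit: £79,800 is at or below the £241,600 threshold, so the full £8,330 applies.
Total: £3,335 + £0 + £8,330 = £11,665.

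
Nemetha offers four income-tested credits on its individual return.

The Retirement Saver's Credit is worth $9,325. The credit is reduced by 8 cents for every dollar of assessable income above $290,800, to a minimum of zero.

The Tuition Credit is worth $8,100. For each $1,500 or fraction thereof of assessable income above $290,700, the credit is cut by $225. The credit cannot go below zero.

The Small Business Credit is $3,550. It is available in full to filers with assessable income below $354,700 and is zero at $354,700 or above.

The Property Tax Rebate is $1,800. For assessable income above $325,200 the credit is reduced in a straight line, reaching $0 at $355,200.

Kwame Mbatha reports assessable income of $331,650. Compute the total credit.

$12,820

Retirement Saver's Credit: 8% of the $40,850 excess over $290,800 is $3,268; credit = $9,325 − $3,268 = $6,057.
Tuition Credit: income exceeds $290,700 by $40,950, which is 28 full-or-partial $1,500 increments; reduction = 28 × $225 = $6,300, leaving $1,800.
Small Business Credit: $331,650 is below the $354,700 cutoff, so the full $3,550 applies.
Property Tax Rebate: $331,650 is $6,450 into a $30,000 phase-out range, leaving 23,550/30,000 of the credit: $1,800 × 23,550/30,000 = $1,413.
Total: $6,057 + $1,800 + $3,550 + $1,413 = $12,820.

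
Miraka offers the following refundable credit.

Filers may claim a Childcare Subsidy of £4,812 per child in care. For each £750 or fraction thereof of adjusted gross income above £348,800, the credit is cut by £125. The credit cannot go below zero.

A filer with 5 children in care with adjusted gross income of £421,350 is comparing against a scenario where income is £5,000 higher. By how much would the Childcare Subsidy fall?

At £421,350 — base = 5 × £4,812 = £24,060. income exceeds £348,800 by £72,550, which is 97 full-or-partial £750 increments; reduction = 97 × £125 = £12,125, leaving £11,935.
At £426,350 — base = 5 × £4,812 = £24,060. income exceeds £348,800 by £77,550, which is 104 full-or-partial £750 increments; reduction = 104 × £125 = £13,000, leaving £11,060.
Lost: £11,935 − £11,060 = £875.

£875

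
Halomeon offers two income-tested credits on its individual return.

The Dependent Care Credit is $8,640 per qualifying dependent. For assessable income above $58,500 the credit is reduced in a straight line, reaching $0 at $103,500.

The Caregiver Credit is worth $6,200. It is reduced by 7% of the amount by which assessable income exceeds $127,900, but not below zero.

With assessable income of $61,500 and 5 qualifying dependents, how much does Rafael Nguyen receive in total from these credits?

$46,520

Dependent Care Credit: base = 5 × $8,640 = $43,200. $61,500 is $3,000 into a $45,000 phase-out range, leaving 42,000/45,000 of the credit: $43,200 × 42,000/45,000 = $40,320.
Caregiver Credit: $61,500 is at or below the $127,900 threshold, so the full $6,200 applies.
Total: $40,320 + $6,200 = $46,520.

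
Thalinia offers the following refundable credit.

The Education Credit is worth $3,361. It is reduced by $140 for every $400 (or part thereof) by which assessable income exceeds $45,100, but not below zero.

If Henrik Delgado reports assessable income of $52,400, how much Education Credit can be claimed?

$701

Education Credit: income exceeds $45,100 by $7,300, which is 19 full-or-partial $400 increments; reduction = 19 × $140 = $2,660, leaving $701.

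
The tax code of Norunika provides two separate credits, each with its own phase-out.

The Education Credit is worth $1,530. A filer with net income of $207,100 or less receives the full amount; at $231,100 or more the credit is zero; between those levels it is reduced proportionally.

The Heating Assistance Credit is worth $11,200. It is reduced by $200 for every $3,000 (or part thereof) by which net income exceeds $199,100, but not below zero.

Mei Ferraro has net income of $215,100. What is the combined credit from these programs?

Education Credit: $215,100 is $8,000 into a $24,000 phase-out range, leaving 16,000/24,000 of the credit: $1,530 × 16,000/24,000 = $1,020.
Heating Assistance Credit: income exceeds $199,100 by $16,000, which is 6 full-or-partial $3,000 increments; reduction = 6 × $200 = $1,200, leaving $10,000.
Total: $1,020 + $10,000 = $11,020.

$11,020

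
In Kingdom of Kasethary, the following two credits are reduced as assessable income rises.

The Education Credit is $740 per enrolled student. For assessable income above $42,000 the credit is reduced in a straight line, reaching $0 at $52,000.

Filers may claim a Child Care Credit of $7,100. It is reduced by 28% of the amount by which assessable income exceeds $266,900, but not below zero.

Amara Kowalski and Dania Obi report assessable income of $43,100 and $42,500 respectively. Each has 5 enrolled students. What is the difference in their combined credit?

Amara ($43,100): Education Credit: base = 5 × $740 = $3,700. $43,100 is $1,100 into a $10,000 phase-out range, leaving 8,900/10,000 of the credit: $3,700 × 8,900/10,000 = $3,293. Child Care Credit: $43,100 is at or below the $266,900 threshold, so the full $7,100 applies. total $3,293 + $7,100 = $10,393
Dania ($42,500): Education Credit: base = 5 × $740 = $3,700. $42,500 is $500 into a $10,000 phase-out range, leaving 9,500/10,000 of the credit: $3,700 × 9,500/10,000 = $3,515. Child Care Credit: $42,500 is at or below the $266,900 threshold, so the full $7,100 applies. total $3,515 + $7,100 = $10,615
Difference: |$10,393 − $10,615| = $222.

$222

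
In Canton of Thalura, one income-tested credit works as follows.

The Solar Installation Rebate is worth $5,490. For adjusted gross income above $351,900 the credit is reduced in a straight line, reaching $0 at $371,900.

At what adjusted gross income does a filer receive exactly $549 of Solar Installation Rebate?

$369,900

$549 is 549/5,490 of the full $5,490, so 4,941/5,490 of the $20,000 range has been used: income = $351,900 + $20,000 × 4,941/5,490 = $369,900.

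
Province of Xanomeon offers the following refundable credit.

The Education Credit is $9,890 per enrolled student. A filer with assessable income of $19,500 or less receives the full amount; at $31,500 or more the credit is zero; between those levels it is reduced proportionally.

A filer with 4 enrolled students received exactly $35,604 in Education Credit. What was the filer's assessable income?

Full credit = 4 × $9,890 = $39,560.
$35,604 is 35,604/39,560 of the full $39,560, so 3,956/39,560 of the $12,000 range has been used: income = $19,500 + $12,000 × 3,956/39,560 = $20,700.

$20,700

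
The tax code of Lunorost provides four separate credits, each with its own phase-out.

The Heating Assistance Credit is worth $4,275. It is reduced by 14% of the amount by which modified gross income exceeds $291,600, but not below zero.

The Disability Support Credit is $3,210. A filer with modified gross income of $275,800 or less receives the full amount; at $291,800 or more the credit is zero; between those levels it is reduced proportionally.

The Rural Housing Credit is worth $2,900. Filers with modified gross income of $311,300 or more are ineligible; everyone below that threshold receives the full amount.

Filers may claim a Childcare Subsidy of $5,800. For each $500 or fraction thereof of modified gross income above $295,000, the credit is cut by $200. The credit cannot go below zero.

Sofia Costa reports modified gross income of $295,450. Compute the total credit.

$12,236

Heating Assistance Credit: 14% of the $3,850 excess over $291,600 is $539; credit = $4,275 − $539 = $3,736.
Disability Support Credit: $295,450 is at or above $291,800, so the credit is $0.
Rural Housing Credit: $295,450 is below the $311,300 cutoff, so the full $2,900 applies.
Childcare Subsidy: income exceeds $295,000 by $450, which is 1 full-or-partial $500 increment; reduction = 1 × $200 = $200, leaving $5,600.
Total: $3,736 + $0 + $2,900 + $5,600 = $12,236.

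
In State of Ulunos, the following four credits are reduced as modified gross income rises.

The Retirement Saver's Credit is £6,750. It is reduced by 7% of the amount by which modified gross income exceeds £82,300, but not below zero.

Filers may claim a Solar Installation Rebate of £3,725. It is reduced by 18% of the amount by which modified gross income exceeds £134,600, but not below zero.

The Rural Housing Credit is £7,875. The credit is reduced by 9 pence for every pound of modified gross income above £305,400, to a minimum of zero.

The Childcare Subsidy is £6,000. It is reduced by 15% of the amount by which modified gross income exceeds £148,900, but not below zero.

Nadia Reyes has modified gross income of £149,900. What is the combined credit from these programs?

£16,714

Retirement Saver's Credit: 7% of the £67,600 excess over £82,300 is £4,732; credit = £6,750 − £4,732 = £2,018.
Solar Installation Rebate: 18% of the £15,300 excess over £134,600 is £2,754; credit = £3,725 − £2,754 = £971.
Rural Housing Credit: £149,900 is at or below the £305,400 threshold, so the full £7,875 applies.
Childcare Subsidy: 15% of the £1,000 excess over £148,900 is £150; credit = £6,000 − £150 = £5,850.
Total: £2,018 + £971 + £7,875 + £5,850 = £16,714.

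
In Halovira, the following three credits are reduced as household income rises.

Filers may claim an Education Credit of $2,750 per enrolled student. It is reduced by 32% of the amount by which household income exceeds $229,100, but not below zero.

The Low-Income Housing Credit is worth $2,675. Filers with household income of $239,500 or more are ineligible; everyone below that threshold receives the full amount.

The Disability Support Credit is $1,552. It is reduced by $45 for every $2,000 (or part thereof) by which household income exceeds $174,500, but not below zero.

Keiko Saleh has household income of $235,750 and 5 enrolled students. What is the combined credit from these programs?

Education Credit: base = 5 × $2,750 = $13,750. 32% of the $6,650 excess over $229,100 is $2,128; credit = $13,750 − $2,128 = $11,622.
Low-Income Housing Credit: $235,750 is below the $239,500 cutoff, so the full $2,675 applies.
Disability Support Credit: income exceeds $174,500 by $61,250, which is 31 full-or-partial $2,000 increments; reduction = 31 × $45 = $1,395, leaving $157.
Total: $11,622 + $2,675 + $157 = $14,454.

$14,454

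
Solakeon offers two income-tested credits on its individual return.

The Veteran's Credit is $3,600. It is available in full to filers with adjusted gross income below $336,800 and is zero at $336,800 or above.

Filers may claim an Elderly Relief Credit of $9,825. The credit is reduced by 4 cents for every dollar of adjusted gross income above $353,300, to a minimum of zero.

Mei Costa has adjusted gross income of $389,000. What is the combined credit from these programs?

Veteran's Credit: $389,000 meets or exceeds the $336,800 cutoff, so the credit is $0.
Elderly Relief Credit: 4% of the $35,700 excess over $353,300 is $1,428; credit = $9,825 − $1,428 = $8,397.
Total: $0 + $8,397 = $8,397.

$8,397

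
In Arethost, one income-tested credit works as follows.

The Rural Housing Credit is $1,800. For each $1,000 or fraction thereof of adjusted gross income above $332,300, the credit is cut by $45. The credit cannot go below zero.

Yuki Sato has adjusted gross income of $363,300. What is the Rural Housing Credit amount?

$405

Rural Housing Credit: income exceeds $332,300 by $31,000, which is 31 full-or-partial $1,000 increments; reduction = 31 × $45 = $1,395, leaving $405.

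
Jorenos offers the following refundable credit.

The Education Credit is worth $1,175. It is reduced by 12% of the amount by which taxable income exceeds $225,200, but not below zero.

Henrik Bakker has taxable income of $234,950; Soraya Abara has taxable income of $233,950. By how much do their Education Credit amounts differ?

$120

Henrik ($234,950): Education Credit: 12% of the $9,750 excess over $225,200 is $1,170; credit = $1,175 − $1,170 = $5.
Soraya ($233,950): Education Credit: 12% of the $8,750 excess over $225,200 is $1,050; credit = $1,175 − $1,050 = $125.
Difference: |$5 − $125| = $120.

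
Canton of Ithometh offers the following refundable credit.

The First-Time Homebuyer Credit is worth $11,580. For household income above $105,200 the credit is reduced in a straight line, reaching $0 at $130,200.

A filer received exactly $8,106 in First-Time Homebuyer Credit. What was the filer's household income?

$112,700

$8,106 is 8,106/11,580 of the full $11,580, so 3,474/11,580 of the $25,000 range has been used: income = $105,200 + $25,000 × 3,474/11,580 = $112,700.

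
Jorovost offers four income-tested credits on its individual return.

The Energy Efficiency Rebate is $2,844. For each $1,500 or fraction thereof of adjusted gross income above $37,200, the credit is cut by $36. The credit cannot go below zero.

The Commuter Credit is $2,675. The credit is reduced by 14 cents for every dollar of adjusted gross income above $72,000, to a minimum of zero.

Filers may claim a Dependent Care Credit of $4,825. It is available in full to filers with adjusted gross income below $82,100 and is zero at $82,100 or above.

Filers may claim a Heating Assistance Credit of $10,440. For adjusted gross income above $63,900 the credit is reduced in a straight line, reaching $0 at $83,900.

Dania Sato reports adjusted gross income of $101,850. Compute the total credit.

Energy Efficiency Rebate: income exceeds $37,200 by $64,650, which is 44 full-or-partial $1,500 increments; reduction = 44 × $36 = $1,584, leaving $1,260.
Commuter Credit: 14% of the $29,850 excess over $72,000 is $4,179 ≥ base, so the credit is $0.
Dependent Care Credit: $101,850 meets or exceeds the $82,100 cutoff, so the credit is $0.
Heating Assistance Credit: $101,850 is at or above $83,900, so the credit is $0.
Total: $1,260 + $0 + $0 + $0 = $1,260.

$1,260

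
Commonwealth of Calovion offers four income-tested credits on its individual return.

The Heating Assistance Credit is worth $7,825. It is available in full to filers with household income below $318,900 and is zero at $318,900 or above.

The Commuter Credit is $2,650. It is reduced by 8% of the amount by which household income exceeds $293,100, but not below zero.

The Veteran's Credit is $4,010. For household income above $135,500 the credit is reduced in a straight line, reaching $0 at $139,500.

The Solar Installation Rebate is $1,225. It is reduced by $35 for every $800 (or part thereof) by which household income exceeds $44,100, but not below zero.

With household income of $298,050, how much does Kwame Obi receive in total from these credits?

Heating Assistance Credit: $298,050 is below the $318,900 cutoff, so the full $7,825 applies.
Commuter Credit: 8% of the $4,950 excess over $293,100 is $396; credit = $2,650 − $396 = $2,254.
Veteran's Credit: $298,050 is at or above $139,500, so the credit is $0.
Solar Installation Rebate: income exceeds $44,100 by $253,950 → 318 increments × $35 = $11,130 ≥ base, so the credit is $0.
Total: $7,825 + $2,254 + $0 + $0 = $10,079.

$10,079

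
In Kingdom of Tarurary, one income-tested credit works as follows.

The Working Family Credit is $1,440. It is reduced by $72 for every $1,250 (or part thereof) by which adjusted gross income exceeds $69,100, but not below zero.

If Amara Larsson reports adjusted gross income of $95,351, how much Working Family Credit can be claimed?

$0

Working Family Credit: income exceeds $69,100 by $26,251 → 22 increments × $72 = $1,584 ≥ base, so the credit is $0.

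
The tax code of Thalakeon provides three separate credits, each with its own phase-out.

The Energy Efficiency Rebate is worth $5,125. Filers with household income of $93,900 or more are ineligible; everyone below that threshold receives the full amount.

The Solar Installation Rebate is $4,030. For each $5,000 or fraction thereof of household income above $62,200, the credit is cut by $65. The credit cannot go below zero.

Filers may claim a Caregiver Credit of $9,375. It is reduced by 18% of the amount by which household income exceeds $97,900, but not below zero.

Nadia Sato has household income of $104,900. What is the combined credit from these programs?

$11,560

Energy Efficiency Rebate: $104,900 meets or exceeds the $93,900 cutoff, so the credit is $0.
Solar Installation Rebate: income exceeds $62,200 by $42,700, which is 9 full-or-partial $5,000 increments; reduction = 9 × $65 = $585, leaving $3,445.
Caregiver Credit: 18% of the $7,000 excess over $97,900 is $1,260; credit = $9,375 − $1,260 = $8,115.
Total: $0 + $3,445 + $8,115 = $11,560.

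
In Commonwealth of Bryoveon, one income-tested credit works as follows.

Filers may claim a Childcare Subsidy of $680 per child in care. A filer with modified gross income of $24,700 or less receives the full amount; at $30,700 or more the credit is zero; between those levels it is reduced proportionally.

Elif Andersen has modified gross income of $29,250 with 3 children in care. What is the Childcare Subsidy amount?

Childcare Subsidy: base = 3 × $680 = $2,040. $29,250 is $4,550 into a $6,000 phase-out range, leaving 1,450/6,000 of the credit: $2,040 × 1,450/6,000 = $493.

$493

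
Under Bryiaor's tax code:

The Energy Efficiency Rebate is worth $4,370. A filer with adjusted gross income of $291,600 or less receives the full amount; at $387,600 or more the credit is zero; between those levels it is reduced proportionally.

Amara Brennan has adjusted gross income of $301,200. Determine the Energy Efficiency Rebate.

$3,933

Energy Efficiency Rebate: $301,200 is $9,600 into a $96,000 phase-out range, leaving 86,400/96,000 of the credit: $4,370 × 86,400/96,000 = $3,933.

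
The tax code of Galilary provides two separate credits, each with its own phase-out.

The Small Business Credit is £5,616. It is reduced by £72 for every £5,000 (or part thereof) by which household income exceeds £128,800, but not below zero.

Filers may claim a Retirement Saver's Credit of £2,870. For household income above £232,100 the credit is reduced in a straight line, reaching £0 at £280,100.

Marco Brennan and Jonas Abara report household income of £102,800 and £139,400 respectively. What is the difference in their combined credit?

£216

Marco (£102,800): Small Business Credit: £102,800 is at or below the £128,800 threshold, so the full £5,616 applies. Retirement Saver's Credit: £102,800 is at or below the £232,100 threshold, so the full £2,870 applies. total £5,616 + £2,870 = £8,486
Jonas (£139,400): Small Business Credit: income exceeds £128,800 by £10,600, which is 3 full-or-partial £5,000 increments; reduction = 3 × £72 = £216, leaving £5,400. Retirement Saver's Credit: £139,400 is at or below the £232,100 threshold, so the full £2,870 applies. total £5,400 + £2,870 = £8,270
Difference: |£8,486 − £8,270| = £216.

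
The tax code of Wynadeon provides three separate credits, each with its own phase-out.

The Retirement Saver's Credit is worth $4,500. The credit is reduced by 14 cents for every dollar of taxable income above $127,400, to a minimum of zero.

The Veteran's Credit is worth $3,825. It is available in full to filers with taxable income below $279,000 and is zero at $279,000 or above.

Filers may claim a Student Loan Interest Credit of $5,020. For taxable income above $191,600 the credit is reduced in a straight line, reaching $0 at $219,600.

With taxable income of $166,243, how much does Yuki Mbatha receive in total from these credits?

$8,845

Retirement Saver's Credit: 14% of the $38,843 excess over $127,400 is $5,438.02 ≥ base, so the credit is $0.
Veteran's Credit: $166,243 is below the $279,000 cutoff, so the full $3,825 applies.
Student Loan Interest Credit: $166,243 is at or below the $191,600 threshold, so the full $5,020 applies.
Total: $0 + $3,825 + $5,020 = $8,845.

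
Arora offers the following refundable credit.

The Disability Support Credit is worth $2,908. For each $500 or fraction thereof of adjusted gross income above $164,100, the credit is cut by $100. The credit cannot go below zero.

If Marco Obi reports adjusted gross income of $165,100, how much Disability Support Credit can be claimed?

$2,708

Disability Support Credit: income exceeds $164,100 by $1,000, which is 2 full-or-partial $500 increments; reduction = 2 × $100 = $200, leaving $2,708.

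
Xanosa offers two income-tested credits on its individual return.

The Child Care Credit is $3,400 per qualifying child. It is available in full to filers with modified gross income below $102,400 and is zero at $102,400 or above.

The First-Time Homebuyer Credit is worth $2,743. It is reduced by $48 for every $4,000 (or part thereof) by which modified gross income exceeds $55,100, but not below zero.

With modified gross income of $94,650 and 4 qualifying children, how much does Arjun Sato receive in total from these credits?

Child Care Credit: base = 4 × $3,400 = $13,600. $94,650 is below the $102,400 cutoff, so the full $13,600 applies.
First-Time Homebuyer Credit: income exceeds $55,100 by $39,550, which is 10 full-or-partial $4,000 increments; reduction = 10 × $48 = $480, leaving $2,263.
Total: $13,600 + $2,263 = $15,863.

$15,863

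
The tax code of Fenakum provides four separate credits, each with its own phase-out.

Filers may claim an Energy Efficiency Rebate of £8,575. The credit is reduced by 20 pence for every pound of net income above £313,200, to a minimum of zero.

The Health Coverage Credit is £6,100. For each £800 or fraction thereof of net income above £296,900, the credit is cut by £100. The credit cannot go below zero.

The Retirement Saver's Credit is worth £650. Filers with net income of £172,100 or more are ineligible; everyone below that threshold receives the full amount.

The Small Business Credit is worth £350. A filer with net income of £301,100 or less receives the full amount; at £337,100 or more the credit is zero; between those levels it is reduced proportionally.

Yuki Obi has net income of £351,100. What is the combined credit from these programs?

Energy Efficiency Rebate: 20% of the £37,900 excess over £313,200 is £7,580; credit = £8,575 − £7,580 = £995.
Health Coverage Credit: income exceeds £296,900 by £54,200 → 68 increments × £100 = £6,800 ≥ base, so the credit is £0.
Retirement Saver's Credit: £351,100 meets or exceeds the £172,100 cutoff, so the credit is £0.
Small Business Credit: £351,100 is at or above £337,100, so the credit is £0.
Total: £995 + £0 + £0 + £0 = £995.

£995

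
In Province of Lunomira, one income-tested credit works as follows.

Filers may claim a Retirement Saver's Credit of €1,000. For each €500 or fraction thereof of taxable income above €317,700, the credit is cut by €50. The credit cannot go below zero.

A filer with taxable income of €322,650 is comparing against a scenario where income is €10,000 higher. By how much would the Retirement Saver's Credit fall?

At €322,650 — income exceeds €317,700 by €4,950, which is 10 full-or-partial €500 increments; reduction = 10 × €50 = €500, leaving €500.
At €332,650 — income exceeds €317,700 by €14,950 → 30 increments × €50 = €1,500 ≥ base, so the credit is €0.
Lost: €500 − €0 = €500.

€500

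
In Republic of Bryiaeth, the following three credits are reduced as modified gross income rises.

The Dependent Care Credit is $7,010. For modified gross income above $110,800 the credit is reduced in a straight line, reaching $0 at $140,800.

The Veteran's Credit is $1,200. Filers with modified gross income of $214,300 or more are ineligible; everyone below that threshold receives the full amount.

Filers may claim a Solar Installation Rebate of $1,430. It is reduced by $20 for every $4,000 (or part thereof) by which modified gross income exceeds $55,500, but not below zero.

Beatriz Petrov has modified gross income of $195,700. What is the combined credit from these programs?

Dependent Care Credit: $195,700 is at or above $140,800, so the credit is $0.
Veteran's Credit: $195,700 is below the $214,300 cutoff, so the full $1,200 applies.
Solar Installation Rebate: income exceeds $55,500 by $140,200, which is 36 full-or-partial $4,000 increments; reduction = 36 × $20 = $720, leaving $710.
Total: $0 + $1,200 + $710 = $1,910.

$1,910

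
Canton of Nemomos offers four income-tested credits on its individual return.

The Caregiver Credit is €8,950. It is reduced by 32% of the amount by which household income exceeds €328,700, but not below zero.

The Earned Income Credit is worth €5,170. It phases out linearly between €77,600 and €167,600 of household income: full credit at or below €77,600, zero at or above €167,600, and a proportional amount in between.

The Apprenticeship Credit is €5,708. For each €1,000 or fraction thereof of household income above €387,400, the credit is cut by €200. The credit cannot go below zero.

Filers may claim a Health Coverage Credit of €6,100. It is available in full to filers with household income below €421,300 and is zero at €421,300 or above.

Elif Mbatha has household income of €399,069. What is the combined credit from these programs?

Caregiver Credit: 32% of the €70,369 excess over €328,700 is €22,518.08 ≥ base, so the credit is €0.
Earned Income Credit: €399,069 is at or above €167,600, so the credit is €0.
Apprenticeship Credit: income exceeds €387,400 by €11,669, which is 12 full-or-partial €1,000 increments; reduction = 12 × €200 = €2,400, leaving €3,308.
Health Coverage Credit: €399,069 is below the €421,300 cutoff, so the full €6,100 applies.
Total: €0 + €0 + €3,308 + €6,100 = €9,408.

€9,408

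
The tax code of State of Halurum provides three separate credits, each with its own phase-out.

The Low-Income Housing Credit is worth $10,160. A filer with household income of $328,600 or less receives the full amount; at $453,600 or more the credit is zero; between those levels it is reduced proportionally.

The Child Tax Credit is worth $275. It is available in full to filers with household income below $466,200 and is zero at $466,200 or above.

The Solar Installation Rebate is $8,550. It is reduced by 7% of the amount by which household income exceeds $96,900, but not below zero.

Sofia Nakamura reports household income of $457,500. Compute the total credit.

$275

Low-Income Housing Credit: $457,500 is at or above $453,600, so the credit is $0.
Child Tax Credit: $457,500 is below the $466,200 cutoff, so the full $275 applies.
Solar Installation Rebate: 7% of the $360,600 excess over $96,900 is $25,242 ≥ base, so the credit is $0.
Total: $0 + $275 + $0 = $275.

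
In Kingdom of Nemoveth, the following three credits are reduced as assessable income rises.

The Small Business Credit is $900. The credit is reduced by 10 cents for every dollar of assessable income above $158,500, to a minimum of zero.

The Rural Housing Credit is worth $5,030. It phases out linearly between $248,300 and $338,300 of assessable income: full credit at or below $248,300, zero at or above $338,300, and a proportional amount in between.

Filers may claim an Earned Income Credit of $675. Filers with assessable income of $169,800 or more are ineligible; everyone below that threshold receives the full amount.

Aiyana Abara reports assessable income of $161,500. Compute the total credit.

$6,305

Small Business Credit: 10% of the $3,000 excess over $158,500 is $300; credit = $900 − $300 = $600.
Rural Housing Credit: $161,500 is at or below the $248,300 threshold, so the full $5,030 applies.
Earned Income Credit: $161,500 is below the $169,800 cutoff, so the full $675 applies.
Total: $600 + $5,030 + $675 = $6,305.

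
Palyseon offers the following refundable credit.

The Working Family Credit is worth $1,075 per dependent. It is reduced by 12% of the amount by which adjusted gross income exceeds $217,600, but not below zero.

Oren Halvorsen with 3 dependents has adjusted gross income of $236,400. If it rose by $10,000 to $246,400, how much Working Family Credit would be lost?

At $236,400 — base = 3 × $1,075 = $3,225. 12% of the $18,800 excess over $217,600 is $2,256; credit = $3,225 − $2,256 = $969.
At $246,400 — base = 3 × $1,075 = $3,225. 12% of the $28,800 excess over $217,600 is $3,456 ≥ base, so the credit is $0.
Lost: $969 − $0 = $969.

$969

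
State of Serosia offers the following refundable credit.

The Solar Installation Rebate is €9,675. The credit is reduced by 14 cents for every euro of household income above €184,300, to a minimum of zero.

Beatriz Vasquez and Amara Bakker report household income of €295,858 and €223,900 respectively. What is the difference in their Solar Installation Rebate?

Beatriz (€295,858): Solar Installation Rebate: 14% of the €111,558 excess over €184,300 is €15,618.12 ≥ base, so the credit is €0.
Amara (€223,900): Solar Installation Rebate: 14% of the €39,600 excess over €184,300 is €5,544; credit = €9,675 − €5,544 = €4,131.
Difference: |€0 − €4,131| = €4,131.

€4,131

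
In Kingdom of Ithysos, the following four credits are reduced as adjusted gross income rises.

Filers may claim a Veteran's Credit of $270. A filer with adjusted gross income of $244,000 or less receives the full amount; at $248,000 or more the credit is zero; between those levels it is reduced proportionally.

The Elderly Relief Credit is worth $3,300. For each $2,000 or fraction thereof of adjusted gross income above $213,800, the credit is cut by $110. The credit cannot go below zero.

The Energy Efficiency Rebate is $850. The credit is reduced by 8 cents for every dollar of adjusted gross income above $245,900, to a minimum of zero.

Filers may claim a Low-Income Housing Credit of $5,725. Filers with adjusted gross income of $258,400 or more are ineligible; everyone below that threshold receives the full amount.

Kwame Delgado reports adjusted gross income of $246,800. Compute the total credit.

Veteran's Credit: $246,800 is $2,800 into a $4,000 phase-out range, leaving 1,200/4,000 of the credit: $270 × 1,200/4,000 = $81.
Elderly Relief Credit: income exceeds $213,800 by $33,000, which is 17 full-or-partial $2,000 increments; reduction = 17 × $110 = $1,870, leaving $1,430.
Energy Efficiency Rebate: 8% of the $900 excess over $245,900 is $72; credit = $850 − $72 = $778.
Low-Income Housing Credit: $246,800 is below the $258,400 cutoff, so the full $5,725 applies.
Total: $81 + $1,430 + $778 + $5,725 = $8,014.

$8,014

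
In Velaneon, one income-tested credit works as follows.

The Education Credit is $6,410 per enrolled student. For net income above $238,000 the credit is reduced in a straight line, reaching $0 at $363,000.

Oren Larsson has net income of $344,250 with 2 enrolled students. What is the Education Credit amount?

$1,923

Education Credit: base = 2 × $6,410 = $12,820. $344,250 is $106,250 into a $125,000 phase-out range, leaving 18,750/125,000 of the credit: $12,820 × 18,750/125,000 = $1,923.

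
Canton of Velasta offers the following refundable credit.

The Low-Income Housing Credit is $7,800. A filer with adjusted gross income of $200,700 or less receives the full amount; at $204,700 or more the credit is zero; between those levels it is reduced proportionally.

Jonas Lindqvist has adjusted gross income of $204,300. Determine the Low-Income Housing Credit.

$780

Low-Income Housing Credit: $204,300 is $3,600 into a $4,000 phase-out range, leaving 400/4,000 of the credit: $7,800 × 400/4,000 = $780.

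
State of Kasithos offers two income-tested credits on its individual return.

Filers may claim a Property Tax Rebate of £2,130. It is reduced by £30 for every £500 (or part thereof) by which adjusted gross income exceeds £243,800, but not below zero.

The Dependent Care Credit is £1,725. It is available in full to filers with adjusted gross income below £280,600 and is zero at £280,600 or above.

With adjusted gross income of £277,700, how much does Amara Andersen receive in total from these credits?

Property Tax Rebate: income exceeds £243,800 by £33,900, which is 68 full-or-partial £500 increments; reduction = 68 × £30 = £2,040, leaving £90.
Dependent Care Credit: £277,700 is below the £280,600 cutoff, so the full £1,725 applies.
Total: £90 + £1,725 = £1,815.

£1,815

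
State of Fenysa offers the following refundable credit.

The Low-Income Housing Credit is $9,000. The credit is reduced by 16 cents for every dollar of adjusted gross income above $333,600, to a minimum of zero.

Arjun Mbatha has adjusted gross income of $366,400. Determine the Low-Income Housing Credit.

Low-Income Housing Credit: 16% of the $32,800 excess over $333,600 is $5,248; credit = $9,000 − $5,248 = $3,752.

$3,752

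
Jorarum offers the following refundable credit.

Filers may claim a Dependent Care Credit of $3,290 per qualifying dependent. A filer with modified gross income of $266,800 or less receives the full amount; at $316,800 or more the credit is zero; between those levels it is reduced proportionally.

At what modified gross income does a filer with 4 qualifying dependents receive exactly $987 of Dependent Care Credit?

Full credit = 4 × $3,290 = $13,160.
$987 is 987/13,160 of the full $13,160, so 12,173/13,160 of the $50,000 range has been used: income = $266,800 + $50,000 × 12,173/13,160 = $313,050.

$313,050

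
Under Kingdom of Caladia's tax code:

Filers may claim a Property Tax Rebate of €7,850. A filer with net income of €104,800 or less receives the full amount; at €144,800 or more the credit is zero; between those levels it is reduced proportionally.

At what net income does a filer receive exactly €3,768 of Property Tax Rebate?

€3,768 is 3,768/7,850 of the full €7,850, so 4,082/7,850 of the €40,000 range has been used: income = €104,800 + €40,000 × 4,082/7,850 = €125,600.

€125,600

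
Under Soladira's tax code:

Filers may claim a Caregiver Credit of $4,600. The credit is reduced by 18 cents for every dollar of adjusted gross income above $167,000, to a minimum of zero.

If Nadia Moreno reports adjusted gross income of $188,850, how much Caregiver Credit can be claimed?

Caregiver Credit: 18% of the $21,850 excess over $167,000 is $3,933; credit = $4,600 − $3,933 = $667.

$667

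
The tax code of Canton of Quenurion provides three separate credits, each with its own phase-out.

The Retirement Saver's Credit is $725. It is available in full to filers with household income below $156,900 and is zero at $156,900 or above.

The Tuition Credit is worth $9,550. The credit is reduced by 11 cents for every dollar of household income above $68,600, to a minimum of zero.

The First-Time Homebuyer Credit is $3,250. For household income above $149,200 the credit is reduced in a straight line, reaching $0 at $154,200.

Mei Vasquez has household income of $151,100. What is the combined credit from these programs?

Retirement Saver's Credit: $151,100 is below the $156,900 cutoff, so the full $725 applies.
Tuition Credit: 11% of the $82,500 excess over $68,600 is $9,075; credit = $9,550 − $9,075 = $475.
First-Time Homebuyer Credit: $151,100 is $1,900 into a $5,000 phase-out range, leaving 3,100/5,000 of the credit: $3,250 × 3,100/5,000 = $2,015.
Total: $725 + $475 + $2,015 = $3,215.

$3,215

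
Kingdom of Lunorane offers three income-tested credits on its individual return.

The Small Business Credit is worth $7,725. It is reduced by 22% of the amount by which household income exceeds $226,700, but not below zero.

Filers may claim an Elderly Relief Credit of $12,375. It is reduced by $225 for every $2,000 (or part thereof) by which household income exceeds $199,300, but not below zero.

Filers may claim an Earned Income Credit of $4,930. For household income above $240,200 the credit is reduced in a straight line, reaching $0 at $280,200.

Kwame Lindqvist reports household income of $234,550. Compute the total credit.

$19,253

Small Business Credit: 22% of the $7,850 excess over $226,700 is $1,727; credit = $7,725 − $1,727 = $5,998.
Elderly Relief Credit: income exceeds $199,300 by $35,250, which is 18 full-or-partial $2,000 increments; reduction = 18 × $225 = $4,050, leaving $8,325.
Earned Income Credit: $234,550 is at or below the $240,200 threshold, so the full $4,930 applies.
Total: $5,998 + $8,325 + $4,930 = $19,253.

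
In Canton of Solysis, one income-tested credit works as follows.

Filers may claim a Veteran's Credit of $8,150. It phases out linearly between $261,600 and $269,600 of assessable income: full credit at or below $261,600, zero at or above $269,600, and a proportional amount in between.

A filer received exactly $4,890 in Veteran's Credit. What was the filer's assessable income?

$4,890 is 4,890/8,150 of the full $8,150, so 3,260/8,150 of the $8,000 range has been used: income = $261,600 + $8,000 × 3,260/8,150 = $264,800.

$264,800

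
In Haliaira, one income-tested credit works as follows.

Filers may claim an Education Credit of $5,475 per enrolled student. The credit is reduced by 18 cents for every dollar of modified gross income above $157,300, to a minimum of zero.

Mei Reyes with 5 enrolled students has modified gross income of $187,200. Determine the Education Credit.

$21,993

Education Credit: base = 5 × $5,475 = $27,375. 18% of the $29,900 excess over $157,300 is $5,382; credit = $27,375 − $5,382 = $21,993.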